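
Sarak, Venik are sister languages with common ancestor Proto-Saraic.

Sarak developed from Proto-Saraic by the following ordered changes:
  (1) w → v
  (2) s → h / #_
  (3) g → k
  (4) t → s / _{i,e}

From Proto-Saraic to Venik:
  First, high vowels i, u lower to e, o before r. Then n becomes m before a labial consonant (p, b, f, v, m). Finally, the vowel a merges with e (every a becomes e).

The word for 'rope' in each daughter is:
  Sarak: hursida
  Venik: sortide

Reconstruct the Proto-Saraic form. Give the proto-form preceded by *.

*surtida

Position 7: Sarak has a, Venik has e. Sarak preserves a here (none of its changes turn any other segment into a), so the proto-segment is *a.
Position 1: Sarak has h, Venik has s. Venik preserves s here (none of its changes turn any other segment into s), so the proto-segment is *s.
Position 2: Sarak has u, Venik has o. Sarak preserves u here (none of its changes turn any other segment into u), so the proto-segment is *u.
Verify the candidate proto-form against each daughter:
Sarak: *surtida > hurtida > hursida  (by debuccalisation, palatalisation)
Venik: *surtida
  surtida → sortida   [pre-rhotic lowering]
  sortida (rule 2 does not apply)
  sortida → sortide   [vowel merger]
  giving Venik sortide.
*surtida is the unique common source.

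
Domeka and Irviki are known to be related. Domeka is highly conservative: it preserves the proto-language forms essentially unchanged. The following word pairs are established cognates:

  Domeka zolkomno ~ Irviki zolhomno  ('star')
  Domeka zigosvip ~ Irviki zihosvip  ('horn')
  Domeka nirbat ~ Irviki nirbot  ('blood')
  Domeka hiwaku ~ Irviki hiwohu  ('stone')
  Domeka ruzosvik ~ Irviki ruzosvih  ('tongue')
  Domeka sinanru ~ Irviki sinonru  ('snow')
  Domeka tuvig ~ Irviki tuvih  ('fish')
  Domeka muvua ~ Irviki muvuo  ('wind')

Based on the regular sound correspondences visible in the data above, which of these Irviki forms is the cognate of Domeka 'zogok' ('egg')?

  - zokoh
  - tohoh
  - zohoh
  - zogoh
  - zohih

zigosvip ~ zihosvip — Domeka g corresponds to Irviki h between vowels (before a back vowel).
ruzosvik ~ ruzosvih — Domeka k corresponds to Irviki h word-finally.
Applying these to Domeka 'zogok':
  zogok → zohok   (g→h between vowels (before a back vowel))
  zohok → zohoh   (k→h word-finally)
So the Irviki cognate is 'zohoh'.

zohoh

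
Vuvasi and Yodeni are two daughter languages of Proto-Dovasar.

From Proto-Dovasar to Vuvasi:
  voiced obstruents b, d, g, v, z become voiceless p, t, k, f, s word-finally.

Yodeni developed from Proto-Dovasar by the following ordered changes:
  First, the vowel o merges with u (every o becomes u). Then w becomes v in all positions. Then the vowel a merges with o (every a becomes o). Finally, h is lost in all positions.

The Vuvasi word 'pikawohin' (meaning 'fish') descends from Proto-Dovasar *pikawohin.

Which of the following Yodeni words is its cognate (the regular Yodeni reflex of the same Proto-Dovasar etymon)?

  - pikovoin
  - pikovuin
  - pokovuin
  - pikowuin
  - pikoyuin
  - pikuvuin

pikovuin

Yodeni: *pikawohin > pikawuhin > pikavuhin > pikovuhin > pikovuin  (by vowel merger, unconditioned shift, vowel merger, h-loss)
Only 'pikovuin' matches the regular Yodeni development of *pikawohin.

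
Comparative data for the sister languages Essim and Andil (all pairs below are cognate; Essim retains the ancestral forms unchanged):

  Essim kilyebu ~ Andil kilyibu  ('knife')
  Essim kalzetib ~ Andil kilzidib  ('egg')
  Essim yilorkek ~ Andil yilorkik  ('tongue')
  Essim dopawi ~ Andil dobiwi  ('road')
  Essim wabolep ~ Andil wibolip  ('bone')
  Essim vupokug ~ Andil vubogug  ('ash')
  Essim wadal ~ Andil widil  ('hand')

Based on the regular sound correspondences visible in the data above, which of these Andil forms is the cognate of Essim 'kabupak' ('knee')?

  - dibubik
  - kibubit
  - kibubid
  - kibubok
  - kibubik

kibubik

wabolep ~ wibolip — Essim a corresponds to Andil i after a consonant, before a labial obstruent.
dopawi ~ dobiwi — Essim p corresponds to Andil b between vowels (before a back vowel).
kalzetib ~ kilzidib, dopawi ~ dobiwi — Essim a corresponds to Andil i after a consonant, before a consonant other than r, m, n, p, b, f, v.
Applying these to Essim 'kabupak':
  kabupak → kibupak   (a→i after a consonant, before a labial obstruent)
  kibupak → kibubak   (p→b between vowels (before a back vowel))
  kibubak → kibubik   (a→i after a consonant, before a consonant other than r, m, n, p, b, f, v)
So the Andil cognate is 'kibubik'.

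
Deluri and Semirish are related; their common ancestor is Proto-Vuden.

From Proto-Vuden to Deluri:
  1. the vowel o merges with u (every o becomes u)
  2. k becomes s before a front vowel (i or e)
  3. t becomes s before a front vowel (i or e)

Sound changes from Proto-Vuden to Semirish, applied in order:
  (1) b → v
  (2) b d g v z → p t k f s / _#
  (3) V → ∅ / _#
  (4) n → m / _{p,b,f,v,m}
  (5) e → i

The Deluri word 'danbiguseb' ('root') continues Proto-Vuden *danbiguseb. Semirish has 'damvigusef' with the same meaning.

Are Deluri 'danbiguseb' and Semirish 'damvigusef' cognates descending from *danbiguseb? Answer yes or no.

no

Derive the expected Semirish reflex of *danbiguseb:
Semirish: *danbiguseb
  danbiguseb → danvigusev   [unconditioned shift]
  danvigusev → danvigusef   [final devoicing]
  danvigusef (rule 3 does not apply)
  danvigusef → damvigusef   [nasal place assimilation]
  damvigusef → damvigusif   [vowel merger]
  giving Semirish damvigusif.
The regular Semirish reflex would be 'damvigusif', but the attested form is 'damvigusef'. The correspondence is irregular, so they are not cognates (the Semirish form has a different source).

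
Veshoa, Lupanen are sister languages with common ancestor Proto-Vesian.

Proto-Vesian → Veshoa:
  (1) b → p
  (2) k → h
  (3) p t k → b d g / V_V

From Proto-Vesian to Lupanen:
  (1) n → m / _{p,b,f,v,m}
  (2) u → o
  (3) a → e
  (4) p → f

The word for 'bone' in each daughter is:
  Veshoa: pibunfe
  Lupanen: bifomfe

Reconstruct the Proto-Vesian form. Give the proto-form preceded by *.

*bipunfe

Position 4: Veshoa has u, Lupanen has o. Veshoa preserves u here (none of its changes turn any other segment into u), so the proto-segment is *u.
Position 3: Veshoa has b, Lupanen has f. Taking the neighbouring segments as reconstructed: Veshoa b could go back to *p or *b; Lupanen f could go back to *p or *f — the one source consistent with every daughter is *p.
Continuing position by position gives *bipunfe; check it forward:
Veshoa: start from *bipunfe.
  rule 1 (unconditioned shift): bipunfe → pipunfe
  rule 2: no change — pipunfe
  rule 3 (intervocalic voicing): pipunfe → pibunfe
  ⇒ Veshoa pibunfe
Lupanen: *bipunfe > bipumfe > bipomfe > bifomfe  (by nasal place assimilation, vowel merger, unconditioned shift)
No other proto-form is consistent with every reflex, so the reconstruction is *bipunfe.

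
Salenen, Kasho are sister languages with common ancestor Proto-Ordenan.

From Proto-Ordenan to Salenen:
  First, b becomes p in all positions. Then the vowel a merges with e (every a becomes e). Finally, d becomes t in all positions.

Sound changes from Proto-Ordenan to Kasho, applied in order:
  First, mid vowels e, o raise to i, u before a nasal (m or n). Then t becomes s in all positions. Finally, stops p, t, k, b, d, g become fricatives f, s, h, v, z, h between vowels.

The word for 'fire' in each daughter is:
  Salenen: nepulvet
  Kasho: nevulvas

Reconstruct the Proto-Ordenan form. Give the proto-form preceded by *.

*nebulvat

Position 7: Salenen has e, Kasho has a. Kasho preserves a here (none of its changes turn any other segment into a), so the proto-segment is *a.
Position 3: Salenen has p, Kasho has v. Taking the neighbouring segments as reconstructed: Salenen p could go back to *p or *b; Kasho v could go back to *b or *v — the one source consistent with every daughter is *b.
Continuing position by position gives *nebulvat; check it forward:
Salenen: *nebulvat
  nebulvat → nepulvat   [unconditioned shift]
  nepulvat → nepulvet   [vowel merger]
  nepulvet (rule 3 does not apply)
  giving Salenen nepulvet.
Kasho: *nebulvat > nebulvas > nevulvas  (by unconditioned shift, intervocalic lenition)
*nebulvat is the unique common source.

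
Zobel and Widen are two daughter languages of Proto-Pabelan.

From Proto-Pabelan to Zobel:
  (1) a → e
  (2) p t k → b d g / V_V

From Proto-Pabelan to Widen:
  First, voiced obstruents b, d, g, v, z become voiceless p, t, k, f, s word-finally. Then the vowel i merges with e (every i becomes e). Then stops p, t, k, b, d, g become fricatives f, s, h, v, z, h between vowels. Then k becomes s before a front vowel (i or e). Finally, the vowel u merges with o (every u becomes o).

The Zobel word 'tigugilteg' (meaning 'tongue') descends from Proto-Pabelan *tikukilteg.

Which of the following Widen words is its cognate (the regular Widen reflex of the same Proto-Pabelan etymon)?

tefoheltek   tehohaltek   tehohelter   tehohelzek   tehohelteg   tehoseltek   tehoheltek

tehoheltek

Widen: *tikukilteg > tikukiltek > tekukeltek > tehuheltek > tehoheltek  (by final devoicing, vowel merger, intervocalic lenition, vowel merger)
Among the options, 'tehoheltek' alone shows every Widen change applied in order.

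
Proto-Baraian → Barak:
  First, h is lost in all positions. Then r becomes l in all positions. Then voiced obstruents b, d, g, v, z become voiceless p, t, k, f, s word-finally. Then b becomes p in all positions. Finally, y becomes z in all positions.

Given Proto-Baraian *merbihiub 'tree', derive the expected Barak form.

melpiiup

Barak: start from *merbihiub.
  rule 1 (h-loss): merbihiub → merbiiub
  rule 2 (unconditioned shift): merbiiub → melbiiub
  rule 3 (final devoicing): melbiiub → melbiiup
  rule 4 (unconditioned shift): melbiiup → melpiiup
  rule 5: no change — melpiiup
  ⇒ Barak melpiiup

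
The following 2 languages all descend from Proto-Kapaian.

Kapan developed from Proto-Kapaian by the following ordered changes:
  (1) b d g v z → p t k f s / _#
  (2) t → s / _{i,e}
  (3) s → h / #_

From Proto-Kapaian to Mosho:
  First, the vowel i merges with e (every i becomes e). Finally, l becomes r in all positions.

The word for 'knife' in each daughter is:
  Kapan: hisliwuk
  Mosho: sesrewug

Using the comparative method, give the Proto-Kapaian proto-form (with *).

*sisliwug

Position 8: Kapan has k, Mosho has g. Mosho preserves g here (none of its changes turn any other segment into g), so the proto-segment is *g.
Position 2: Kapan has i, Mosho has e. Kapan preserves i here (none of its changes turn any other segment into i), so the proto-segment is *i.
Verify the candidate proto-form against each daughter:
Kapan: *sisliwug > sisliwuk > hisliwuk  (by final devoicing, debuccalisation)
Mosho: start from *sisliwug.
  rule 1 (vowel merger): sisliwug → seslewug
  rule 2 (unconditioned shift): seslewug → sesrewug
  ⇒ Mosho sesrewug
Only *sisliwug yields all of Kapan hisliwuk, Mosho sesrewug.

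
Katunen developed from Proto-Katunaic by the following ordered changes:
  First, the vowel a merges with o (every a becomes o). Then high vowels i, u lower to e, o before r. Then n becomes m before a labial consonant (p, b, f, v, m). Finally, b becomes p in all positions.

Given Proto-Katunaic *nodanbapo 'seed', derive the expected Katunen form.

nodompopo

Katunen: *nodanbapo > nodonbopo > nodombopo > nodompopo  (by vowel merger, nasal place assimilation, unconditioned shift)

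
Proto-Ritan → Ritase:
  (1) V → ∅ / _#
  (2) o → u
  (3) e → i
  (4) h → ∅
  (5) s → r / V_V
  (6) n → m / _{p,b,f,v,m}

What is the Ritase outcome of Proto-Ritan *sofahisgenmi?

Ritase: *sofahisgenmi
  sofahisgenmi → sofahisgenm   [apocope]
  sofahisgenm → sufahisgenm   [vowel merger]
  sufahisgenm → sufahisginm   [vowel merger]
  sufahisginm → sufaisginm   [h-loss]
  sufaisginm (rule 5 does not apply)
  sufaisginm → sufaisgimm   [nasal place assimilation]
  giving Ritase sufaisgimm.

sufaisgimm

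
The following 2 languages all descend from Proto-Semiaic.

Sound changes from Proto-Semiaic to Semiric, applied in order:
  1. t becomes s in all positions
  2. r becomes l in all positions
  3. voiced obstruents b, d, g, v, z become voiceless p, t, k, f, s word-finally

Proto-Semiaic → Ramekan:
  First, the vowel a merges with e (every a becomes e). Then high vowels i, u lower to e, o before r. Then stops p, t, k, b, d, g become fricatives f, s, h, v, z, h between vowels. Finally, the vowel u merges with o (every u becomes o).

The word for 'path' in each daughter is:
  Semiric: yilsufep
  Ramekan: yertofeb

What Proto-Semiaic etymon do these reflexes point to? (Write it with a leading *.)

*yirtufeb

Position 5: Semiric has u, Ramekan has o. Semiric preserves u here (none of its changes turn any other segment into u), so the proto-segment is *u.
Position 2: Semiric has i, Ramekan has e. Semiric preserves i here (none of its changes turn any other segment into i), so the proto-segment is *i.
Position 3: Semiric has l, Ramekan has r. Ramekan preserves r here (none of its changes turn any other segment into r), so the proto-segment is *r.
This points to *yirtufeb. Verify forward in each daughter:
Semiric: *yirtufeb > yirsufeb > yilsufeb > yilsufep  (by unconditioned shift, unconditioned shift, final devoicing)
Ramekan: *yirtufeb > yertufeb > yertofeb  (by pre-rhotic lowering, vowel merger)
*yirtufeb is the unique common source.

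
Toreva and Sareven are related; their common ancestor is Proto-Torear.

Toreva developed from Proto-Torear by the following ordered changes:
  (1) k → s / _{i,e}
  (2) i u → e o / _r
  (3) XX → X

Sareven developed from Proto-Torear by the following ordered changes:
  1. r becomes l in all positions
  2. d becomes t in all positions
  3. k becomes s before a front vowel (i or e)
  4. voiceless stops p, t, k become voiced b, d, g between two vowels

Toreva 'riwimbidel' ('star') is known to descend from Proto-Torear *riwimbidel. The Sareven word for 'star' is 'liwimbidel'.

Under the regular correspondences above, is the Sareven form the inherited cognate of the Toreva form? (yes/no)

yes

Derive the expected Sareven reflex of *riwimbidel:
Sareven: *riwimbidel
  riwimbidel → liwimbidel   [unconditioned shift]
  liwimbidel → liwimbitel   [unconditioned shift]
  liwimbitel (rule 3 does not apply)
  liwimbitel → liwimbidel   [intervocalic voicing]
  giving Sareven liwimbidel.
Sareven 'liwimbidel' matches the regular reflex exactly, so the pair is cognate.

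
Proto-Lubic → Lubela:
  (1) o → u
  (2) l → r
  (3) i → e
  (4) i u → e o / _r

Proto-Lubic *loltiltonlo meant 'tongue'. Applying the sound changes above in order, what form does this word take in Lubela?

Lubela: *loltiltonlo > lultiltunlu > rurtirtunru > rurtertunru > rortertunru  (by vowel merger, unconditioned shift, vowel merger, pre-rhotic lowering)

rortertunru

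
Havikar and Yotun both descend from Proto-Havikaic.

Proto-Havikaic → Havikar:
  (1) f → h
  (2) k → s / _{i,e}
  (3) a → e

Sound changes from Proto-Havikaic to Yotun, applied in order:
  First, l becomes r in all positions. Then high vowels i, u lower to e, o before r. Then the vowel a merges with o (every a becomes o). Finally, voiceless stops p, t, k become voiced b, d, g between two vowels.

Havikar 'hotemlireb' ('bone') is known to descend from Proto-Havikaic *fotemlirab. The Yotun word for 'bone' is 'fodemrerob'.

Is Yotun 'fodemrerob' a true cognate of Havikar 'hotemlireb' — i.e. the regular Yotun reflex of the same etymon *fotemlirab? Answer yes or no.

Derive the expected Yotun reflex of *fotemlirab:
Yotun: *fotemlirab > fotemrirab > fotemrerab > fotemrerob > fodemrerob  (by unconditioned shift, pre-rhotic lowering, vowel merger, intervocalic voicing)
Yotun 'fodemrerob' matches the regular reflex exactly, so the pair is cognate.

yes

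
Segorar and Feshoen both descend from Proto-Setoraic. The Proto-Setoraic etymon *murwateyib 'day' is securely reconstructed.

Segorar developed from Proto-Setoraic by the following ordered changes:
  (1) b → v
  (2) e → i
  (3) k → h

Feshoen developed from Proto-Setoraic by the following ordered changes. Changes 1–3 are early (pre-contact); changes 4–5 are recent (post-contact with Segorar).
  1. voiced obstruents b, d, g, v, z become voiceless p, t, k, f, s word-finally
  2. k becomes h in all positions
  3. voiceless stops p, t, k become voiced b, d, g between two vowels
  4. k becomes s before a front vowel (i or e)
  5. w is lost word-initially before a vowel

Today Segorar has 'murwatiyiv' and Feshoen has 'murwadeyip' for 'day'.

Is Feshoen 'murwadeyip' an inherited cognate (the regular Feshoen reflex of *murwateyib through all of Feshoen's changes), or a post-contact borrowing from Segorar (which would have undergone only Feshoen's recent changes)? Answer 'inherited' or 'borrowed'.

If inherited, *murwateyib would pass through all of Feshoen's changes:
Feshoen: *murwateyib
  murwateyib → murwateyip   [final devoicing]
  murwateyip (rule 2 does not apply)
  murwateyip → murwadeyip   [intervocalic voicing]
  murwadeyip (rule 4 does not apply)
  murwadeyip (rule 5 does not apply)
  giving Feshoen murwadeyip.
If borrowed from Segorar 'murwatiyiv' after the early changes, it would undergo only the recent ones:
  rule 4 (palatalisation): no change (murwatiyiv)
  rule 5 (glide loss): no change (murwatiyiv)
  ⇒ as a loan: murwatiyiv
Feshoen 'murwadeyip' matches the inherited outcome exactly, so it is an inherited cognate, not a loan.

inherited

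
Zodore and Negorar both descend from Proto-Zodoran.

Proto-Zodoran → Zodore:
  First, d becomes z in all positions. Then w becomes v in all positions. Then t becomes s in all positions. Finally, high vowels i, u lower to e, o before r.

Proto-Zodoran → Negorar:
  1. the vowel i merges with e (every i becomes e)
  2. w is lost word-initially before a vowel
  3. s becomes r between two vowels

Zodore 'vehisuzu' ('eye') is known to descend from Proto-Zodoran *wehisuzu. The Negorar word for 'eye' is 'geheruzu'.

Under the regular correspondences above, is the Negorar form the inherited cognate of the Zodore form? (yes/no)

no

Derive the expected Negorar reflex of *wehisuzu:
Negorar: *wehisuzu > wehesuzu > ehesuzu > eheruzu  (by vowel merger, glide loss, rhotacism)
The regular Negorar reflex would be 'eheruzu', but the attested form is 'geheruzu'. The correspondence is irregular, so they are not cognates (the Negorar form has a different source).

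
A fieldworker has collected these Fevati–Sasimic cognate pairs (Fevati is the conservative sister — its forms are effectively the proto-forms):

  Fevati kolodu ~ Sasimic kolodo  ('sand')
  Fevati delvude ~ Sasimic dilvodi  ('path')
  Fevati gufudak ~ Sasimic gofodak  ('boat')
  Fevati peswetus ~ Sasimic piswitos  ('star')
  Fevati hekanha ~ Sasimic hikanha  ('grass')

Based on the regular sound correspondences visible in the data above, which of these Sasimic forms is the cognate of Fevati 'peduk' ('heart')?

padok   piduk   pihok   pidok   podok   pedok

pidok

delvude ~ dilvodi, peswetus ~ piswitos — Fevati e corresponds to Sasimic i after a consonant, before a consonant other than r, m, n, p, b, f, v.
delvude ~ dilvodi, gufudak ~ gofodak — Fevati u corresponds to Sasimic o after a consonant, before a consonant other than r, m, n, p, b, f, v.
Applying these to Fevati 'peduk':
  peduk → piduk   (e→i after a consonant, before a consonant other than r, m, n, p, b, f, v)
  piduk → pidok   (u→o after a consonant, before a consonant other than r, m, n, p, b, f, v)
So the Sasimic cognate is 'pidok'.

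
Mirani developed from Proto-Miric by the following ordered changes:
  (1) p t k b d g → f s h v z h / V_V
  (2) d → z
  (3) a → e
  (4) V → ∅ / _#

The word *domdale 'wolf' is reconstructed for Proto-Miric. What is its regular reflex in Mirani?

zomzel

Mirani: *domdale > zomzale > zomzele > zomzel  (by unconditioned shift, vowel merger, apocope)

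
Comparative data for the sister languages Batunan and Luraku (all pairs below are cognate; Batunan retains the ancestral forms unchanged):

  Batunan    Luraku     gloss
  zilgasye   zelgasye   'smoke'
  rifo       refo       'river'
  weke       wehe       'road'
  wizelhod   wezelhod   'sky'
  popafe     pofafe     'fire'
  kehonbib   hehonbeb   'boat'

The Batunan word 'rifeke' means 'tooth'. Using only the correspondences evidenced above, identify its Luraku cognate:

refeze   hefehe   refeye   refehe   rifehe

rifo ~ refo — Batunan i corresponds to Luraku e after a consonant, before a labial obstruent.
weke ~ wehe — Batunan k corresponds to Luraku h between vowels (before a front vowel).
Applying these to Batunan 'rifeke':
  rifeke → refeke   (i→e after a consonant, before a labial obstruent)
  refeke → refehe   (k→h between vowels (before a front vowel))
So the Luraku cognate is 'refehe'.

refehe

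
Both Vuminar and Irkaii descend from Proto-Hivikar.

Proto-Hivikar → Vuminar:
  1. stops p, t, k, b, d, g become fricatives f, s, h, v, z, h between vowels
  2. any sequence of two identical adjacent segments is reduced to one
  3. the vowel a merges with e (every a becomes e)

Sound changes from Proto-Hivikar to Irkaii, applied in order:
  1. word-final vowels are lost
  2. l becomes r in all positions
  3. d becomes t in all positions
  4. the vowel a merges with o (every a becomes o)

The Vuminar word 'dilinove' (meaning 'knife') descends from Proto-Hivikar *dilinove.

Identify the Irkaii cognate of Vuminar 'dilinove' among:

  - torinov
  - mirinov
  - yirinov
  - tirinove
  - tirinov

tirinov

Irkaii: *dilinove > dilinov > dirinov > tirinov  (by apocope, unconditioned shift, unconditioned shift)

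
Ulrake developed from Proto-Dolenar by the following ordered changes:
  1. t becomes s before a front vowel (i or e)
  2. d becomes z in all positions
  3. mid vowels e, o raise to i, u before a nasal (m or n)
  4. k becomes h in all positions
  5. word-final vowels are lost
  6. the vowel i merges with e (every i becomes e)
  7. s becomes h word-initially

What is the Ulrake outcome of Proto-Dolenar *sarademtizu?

Ulrake: *sarademtizu > sarademsizu > sarazemsizu > sarazimsizu > sarazimsiz > sarazemsez > harazemsez  (by palatalisation, unconditioned shift, pre-nasal raising, apocope, vowel merger, debuccalisation)

harazemsez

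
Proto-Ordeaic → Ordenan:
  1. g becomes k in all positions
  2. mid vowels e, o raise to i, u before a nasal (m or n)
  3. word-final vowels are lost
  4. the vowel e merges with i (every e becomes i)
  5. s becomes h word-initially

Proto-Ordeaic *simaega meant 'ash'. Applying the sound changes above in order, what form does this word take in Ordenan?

Ordenan: *simaega
  simaega → simaeka   [unconditioned shift]
  simaeka (rule 2 does not apply)
  simaeka → simaek   [apocope]
  simaek → simaik   [vowel merger]
  simaik → himaik   [debuccalisation]
  giving Ordenan himaik.

himaik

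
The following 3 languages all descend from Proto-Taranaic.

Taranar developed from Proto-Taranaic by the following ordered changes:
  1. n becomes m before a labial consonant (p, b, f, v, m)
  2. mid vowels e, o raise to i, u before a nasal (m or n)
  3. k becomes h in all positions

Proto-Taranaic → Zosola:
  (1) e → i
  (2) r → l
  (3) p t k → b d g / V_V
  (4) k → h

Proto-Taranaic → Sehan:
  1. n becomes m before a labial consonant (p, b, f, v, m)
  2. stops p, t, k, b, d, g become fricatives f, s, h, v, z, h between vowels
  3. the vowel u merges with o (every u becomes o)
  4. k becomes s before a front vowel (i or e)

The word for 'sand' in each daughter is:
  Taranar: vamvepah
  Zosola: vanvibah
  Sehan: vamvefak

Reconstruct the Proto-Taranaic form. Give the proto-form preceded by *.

Position 8: Taranar has h, Zosola has h, Sehan has k. Sehan preserves k here (none of its changes turn any other segment into k), so the proto-segment is *k.
Position 3: Taranar has m, Zosola has n, Sehan has m. Zosola preserves n here (none of its changes turn any other segment into n), so the proto-segment is *n.
Position 5: Taranar has e, Zosola has i, Sehan has e. Taranar preserves e here (none of its changes turn any other segment into e), so the proto-segment is *e.
Continuing position by position gives *vanvepak; check it forward:
Taranar: *vanvepak > vamvepak > vamvepah  (by nasal place assimilation, unconditioned shift)
Zosola: *vanvepak > vanvipak > vanvibak > vanvibah  (by vowel merger, intervocalic voicing, unconditioned shift)
Sehan: start from *vanvepak.
  rule 1 (nasal place assimilation): vanvepak → vamvepak
  rule 2 (intervocalic lenition): vamvepak → vamvefak
  rule 3: no change — vamvefak
  rule 4: no change — vamvefak
  ⇒ Sehan vamvefak
Only *vanvepak yields all of Taranar vamvepah, Zosola vanvibah, Sehan vamvefak.

*vanvepak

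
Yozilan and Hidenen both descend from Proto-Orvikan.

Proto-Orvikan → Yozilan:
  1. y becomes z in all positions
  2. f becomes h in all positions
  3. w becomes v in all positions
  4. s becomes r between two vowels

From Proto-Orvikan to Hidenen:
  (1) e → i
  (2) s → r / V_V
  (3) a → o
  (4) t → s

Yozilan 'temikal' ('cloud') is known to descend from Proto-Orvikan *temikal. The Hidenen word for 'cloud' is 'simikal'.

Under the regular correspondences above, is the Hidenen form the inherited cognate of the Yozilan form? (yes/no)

Derive the expected Hidenen reflex of *temikal:
Hidenen: *temikal
  temikal → timikal   [vowel merger]
  timikal (rule 2 does not apply)
  timikal → timikol   [vowel merger]
  timikol → simikol   [unconditioned shift]
  giving Hidenen simikol.
The regular Hidenen reflex would be 'simikol', but the attested form is 'simikal'. The correspondence is irregular, so they are not cognates (the Hidenen form has a different source).

no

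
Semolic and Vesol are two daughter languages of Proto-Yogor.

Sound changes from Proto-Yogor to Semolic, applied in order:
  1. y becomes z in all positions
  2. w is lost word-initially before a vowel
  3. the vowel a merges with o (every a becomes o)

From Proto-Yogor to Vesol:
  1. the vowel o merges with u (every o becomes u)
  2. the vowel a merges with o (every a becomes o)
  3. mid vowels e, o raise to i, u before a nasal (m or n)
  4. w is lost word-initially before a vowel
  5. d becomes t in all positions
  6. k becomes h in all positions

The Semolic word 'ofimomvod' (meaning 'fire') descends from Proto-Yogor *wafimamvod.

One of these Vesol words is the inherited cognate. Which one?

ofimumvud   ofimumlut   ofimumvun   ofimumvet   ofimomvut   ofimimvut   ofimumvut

Vesol: *wafimamvod
  wafimamvod → wafimamvud   [vowel merger]
  wafimamvud → wofimomvud   [vowel merger]
  wofimomvud → wofimumvud   [pre-nasal raising]
  wofimumvud → ofimumvud   [glide loss]
  ofimumvud → ofimumvut   [unconditioned shift]
  ofimumvut (rule 6 does not apply)
  giving Vesol ofimumvut.
Only 'ofimumvut' matches the regular Vesol development of *wafimamvod.

ofimumvut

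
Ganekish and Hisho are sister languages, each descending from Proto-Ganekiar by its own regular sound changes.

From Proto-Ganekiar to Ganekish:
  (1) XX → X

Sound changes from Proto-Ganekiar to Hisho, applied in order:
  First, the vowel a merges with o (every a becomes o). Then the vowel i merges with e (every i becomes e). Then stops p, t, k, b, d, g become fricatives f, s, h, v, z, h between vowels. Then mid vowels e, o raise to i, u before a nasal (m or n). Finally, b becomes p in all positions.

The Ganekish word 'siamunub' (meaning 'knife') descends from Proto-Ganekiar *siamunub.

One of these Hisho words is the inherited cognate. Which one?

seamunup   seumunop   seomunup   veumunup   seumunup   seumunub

seumunup

Hisho: start from *siamunub.
  rule 1 (vowel merger): siamunub → siomunub
  rule 2 (vowel merger): siomunub → seomunub
  rule 3: no change — seomunub
  rule 4 (pre-nasal raising): seomunub → seumunub
  rule 5 (unconditioned shift): seumunub → seumunup
  ⇒ Hisho seumunup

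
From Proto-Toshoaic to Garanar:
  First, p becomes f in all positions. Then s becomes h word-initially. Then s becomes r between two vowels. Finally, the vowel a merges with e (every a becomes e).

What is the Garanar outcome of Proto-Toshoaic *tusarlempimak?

turerlemfimek

Garanar: start from *tusarlempimak.
  rule 1 (unconditioned shift): tusarlempimak → tusarlemfimak
  rule 2: no change — tusarlemfimak
  rule 3 (rhotacism): tusarlemfimak → turarlemfimak
  rule 4 (vowel merger): turarlemfimak → turerlemfimek
  ⇒ Garanar turerlemfimek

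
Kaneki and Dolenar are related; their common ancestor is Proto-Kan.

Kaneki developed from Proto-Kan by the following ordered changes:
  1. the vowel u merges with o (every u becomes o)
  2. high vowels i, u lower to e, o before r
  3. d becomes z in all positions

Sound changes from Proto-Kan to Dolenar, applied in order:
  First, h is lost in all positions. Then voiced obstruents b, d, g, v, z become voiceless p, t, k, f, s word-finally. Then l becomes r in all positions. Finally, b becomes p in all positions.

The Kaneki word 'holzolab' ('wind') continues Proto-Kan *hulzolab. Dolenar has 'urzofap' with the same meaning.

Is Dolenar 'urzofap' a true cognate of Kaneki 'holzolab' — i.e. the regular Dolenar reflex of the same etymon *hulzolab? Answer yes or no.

no

Derive the expected Dolenar reflex of *hulzolab:
Dolenar: *hulzolab > ulzolab > ulzolap > urzorap  (by h-loss, final devoicing, unconditioned shift)
The regular Dolenar reflex would be 'urzorap', but the attested form is 'urzofap'. The correspondence is irregular, so they are not cognates (the Dolenar form has a different source).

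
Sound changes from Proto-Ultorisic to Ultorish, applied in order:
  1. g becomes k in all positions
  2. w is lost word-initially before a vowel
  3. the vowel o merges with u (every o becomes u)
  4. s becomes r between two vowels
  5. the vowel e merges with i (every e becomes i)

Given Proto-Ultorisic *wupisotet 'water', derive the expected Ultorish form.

Ultorish: start from *wupisotet.
  rule 1: no change — wupisotet
  rule 2 (glide loss): wupisotet → upisotet
  rule 3 (vowel merger): upisotet → upisutet
  rule 4 (rhotacism): upisutet → upirutet
  rule 5 (vowel merger): upirutet → upirutit
  ⇒ Ultorish upirutit

upirutit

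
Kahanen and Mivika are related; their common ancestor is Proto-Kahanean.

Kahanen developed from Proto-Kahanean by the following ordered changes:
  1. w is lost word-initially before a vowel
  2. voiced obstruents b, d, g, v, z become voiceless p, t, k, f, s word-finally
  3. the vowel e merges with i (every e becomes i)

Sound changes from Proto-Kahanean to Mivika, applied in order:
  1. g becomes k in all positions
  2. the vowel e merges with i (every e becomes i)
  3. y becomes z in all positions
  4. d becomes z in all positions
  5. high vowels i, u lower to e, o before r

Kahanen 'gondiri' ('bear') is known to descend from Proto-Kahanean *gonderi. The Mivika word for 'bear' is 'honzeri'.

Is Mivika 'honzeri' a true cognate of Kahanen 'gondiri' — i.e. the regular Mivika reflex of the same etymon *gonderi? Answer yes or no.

Derive the expected Mivika reflex of *gonderi:
Mivika: *gonderi > konderi > kondiri > konziri > konzeri  (by unconditioned shift, vowel merger, unconditioned shift, pre-rhotic lowering)
The regular Mivika reflex would be 'konzeri', but the attested form is 'honzeri'. The correspondence is irregular, so they are not cognates (the Mivika form has a different source).

no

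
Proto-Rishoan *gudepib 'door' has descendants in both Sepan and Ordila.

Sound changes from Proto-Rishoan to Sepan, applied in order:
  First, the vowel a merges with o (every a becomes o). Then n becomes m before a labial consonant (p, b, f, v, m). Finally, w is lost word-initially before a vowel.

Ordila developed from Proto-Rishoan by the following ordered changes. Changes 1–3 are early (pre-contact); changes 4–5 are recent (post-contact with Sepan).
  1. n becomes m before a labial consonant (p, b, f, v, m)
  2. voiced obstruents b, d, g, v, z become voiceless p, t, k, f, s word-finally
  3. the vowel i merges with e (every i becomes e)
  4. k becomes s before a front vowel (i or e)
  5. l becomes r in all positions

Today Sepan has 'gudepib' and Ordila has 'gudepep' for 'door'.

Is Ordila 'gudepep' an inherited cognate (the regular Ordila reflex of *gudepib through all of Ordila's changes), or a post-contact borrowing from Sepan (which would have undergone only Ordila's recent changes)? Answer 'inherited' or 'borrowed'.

inherited

If inherited, *gudepib would pass through all of Ordila's changes:
Ordila: *gudepib
  gudepib (rule 1 does not apply)
  gudepib → gudepip   [final devoicing]
  gudepip → gudepep   [vowel merger]
  gudepep (rule 4 does not apply)
  gudepep (rule 5 does not apply)
  giving Ordila gudepep.
If borrowed from Sepan 'gudepib' after the early changes, it would undergo only the recent ones:
  rule 4 (palatalisation): no change (gudepib)
  rule 5 (unconditioned shift): no change (gudepib)
  ⇒ as a loan: gudepib
Ordila 'gudepep' matches the inherited outcome exactly, so it is an inherited cognate, not a loan.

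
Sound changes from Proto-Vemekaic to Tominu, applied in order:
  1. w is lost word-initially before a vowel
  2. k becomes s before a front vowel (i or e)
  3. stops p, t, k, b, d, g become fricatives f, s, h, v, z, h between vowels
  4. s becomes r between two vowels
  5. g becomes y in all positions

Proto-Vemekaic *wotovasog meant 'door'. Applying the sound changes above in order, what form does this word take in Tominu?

Tominu: *wotovasog
  wotovasog → otovasog   [glide loss]
  otovasog (rule 2 does not apply)
  otovasog → osovasog   [intervocalic lenition]
  osovasog → orovarog   [rhotacism]
  orovarog → orovaroy   [unconditioned shift]
  giving Tominu orovaroy.

orovaroy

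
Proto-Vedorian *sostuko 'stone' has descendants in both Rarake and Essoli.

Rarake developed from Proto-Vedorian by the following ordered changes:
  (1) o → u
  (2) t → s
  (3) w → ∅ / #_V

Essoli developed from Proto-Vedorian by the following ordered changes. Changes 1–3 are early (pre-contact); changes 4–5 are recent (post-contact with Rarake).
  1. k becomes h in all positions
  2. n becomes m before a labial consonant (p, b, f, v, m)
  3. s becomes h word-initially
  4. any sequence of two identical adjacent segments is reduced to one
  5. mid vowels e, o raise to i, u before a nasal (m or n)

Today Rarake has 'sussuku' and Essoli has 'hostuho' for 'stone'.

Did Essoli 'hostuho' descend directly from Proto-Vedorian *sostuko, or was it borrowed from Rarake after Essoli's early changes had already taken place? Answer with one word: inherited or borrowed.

inherited

If inherited, *sostuko would pass through all of Essoli's changes:
Essoli: *sostuko
  sostuko → sostuho   [unconditioned shift]
  sostuho (rule 2 does not apply)
  sostuho → hostuho   [debuccalisation]
  hostuho (rule 4 does not apply)
  hostuho (rule 5 does not apply)
  giving Essoli hostuho.
If borrowed from Rarake 'sussuku' after the early changes, it would undergo only the recent ones:
  rule 4 (degemination): sussuku → susuku
  rule 5 (pre-nasal raising): no change (susuku)
  ⇒ as a loan: susuku
Essoli 'hostuho' matches the inherited outcome exactly, so it is an inherited cognate, not a loan.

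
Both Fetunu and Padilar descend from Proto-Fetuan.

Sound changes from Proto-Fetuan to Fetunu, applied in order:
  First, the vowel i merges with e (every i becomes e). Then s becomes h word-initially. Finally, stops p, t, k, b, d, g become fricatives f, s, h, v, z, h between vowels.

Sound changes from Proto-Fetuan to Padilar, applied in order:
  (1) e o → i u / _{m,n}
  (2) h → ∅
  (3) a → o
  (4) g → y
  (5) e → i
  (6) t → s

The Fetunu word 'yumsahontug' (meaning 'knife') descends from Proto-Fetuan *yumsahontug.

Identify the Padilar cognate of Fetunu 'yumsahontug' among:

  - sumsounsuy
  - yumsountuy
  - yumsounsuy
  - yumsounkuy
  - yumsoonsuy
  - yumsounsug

Padilar: *yumsahontug > yumsahuntug > yumsauntug > yumsountug > yumsountuy > yumsounsuy  (by pre-nasal raising, h-loss, vowel merger, unconditioned shift, unconditioned shift)
Among the options, 'yumsounsuy' alone shows every Padilar change applied in order.

yumsounsuy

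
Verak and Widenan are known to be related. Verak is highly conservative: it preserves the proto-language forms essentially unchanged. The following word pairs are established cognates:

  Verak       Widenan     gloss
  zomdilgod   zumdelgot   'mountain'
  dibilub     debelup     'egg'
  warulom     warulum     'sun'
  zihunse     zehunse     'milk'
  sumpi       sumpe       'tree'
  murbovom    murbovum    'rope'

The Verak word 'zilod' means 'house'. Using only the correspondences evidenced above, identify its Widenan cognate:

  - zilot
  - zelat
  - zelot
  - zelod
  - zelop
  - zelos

zomdilgod ~ zumdelgot, dibilub ~ debelup — Verak i corresponds to Widenan e after a consonant, before a consonant other than r, m, n, p, b, f, v.
zomdilgod ~ zumdelgot — Verak d corresponds to Widenan t word-finally.
Applying these to Verak 'zilod':
  zilod → zelod   (i→e after a consonant, before a consonant other than r, m, n, p, b, f, v)
  zelod → zelot   (d→t word-finally)
So the Widenan cognate is 'zelot'.

zelot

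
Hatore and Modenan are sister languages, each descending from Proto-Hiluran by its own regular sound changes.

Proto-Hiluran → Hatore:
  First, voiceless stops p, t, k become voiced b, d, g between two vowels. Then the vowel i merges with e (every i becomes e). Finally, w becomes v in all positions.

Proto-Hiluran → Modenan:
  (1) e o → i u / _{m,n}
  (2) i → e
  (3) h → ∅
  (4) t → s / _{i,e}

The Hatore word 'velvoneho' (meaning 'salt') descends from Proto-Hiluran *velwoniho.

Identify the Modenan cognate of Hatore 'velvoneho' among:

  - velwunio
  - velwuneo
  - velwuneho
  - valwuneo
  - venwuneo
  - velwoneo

velwuneo

Modenan: start from *velwoniho.
  rule 1 (pre-nasal raising): velwoniho → velwuniho
  rule 2 (vowel merger): velwuniho → velwuneho
  rule 3 (h-loss): velwuneho → velwuneo
  rule 4: no change — velwuneo
  ⇒ Modenan velwuneo
Among the options, 'velwuneo' alone shows every Modenan change applied in order.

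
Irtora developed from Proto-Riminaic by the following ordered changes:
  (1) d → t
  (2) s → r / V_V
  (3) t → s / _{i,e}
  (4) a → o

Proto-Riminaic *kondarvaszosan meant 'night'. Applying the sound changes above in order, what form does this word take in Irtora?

kontorvoszoron

Irtora: start from *kondarvaszosan.
  rule 1 (unconditioned shift): kondarvaszosan → kontarvaszosan
  rule 2 (rhotacism): kontarvaszosan → kontarvaszoran
  rule 3: no change — kontarvaszoran
  rule 4 (vowel merger): kontarvaszoran → kontorvoszoron
  ⇒ Irtora kontorvoszoron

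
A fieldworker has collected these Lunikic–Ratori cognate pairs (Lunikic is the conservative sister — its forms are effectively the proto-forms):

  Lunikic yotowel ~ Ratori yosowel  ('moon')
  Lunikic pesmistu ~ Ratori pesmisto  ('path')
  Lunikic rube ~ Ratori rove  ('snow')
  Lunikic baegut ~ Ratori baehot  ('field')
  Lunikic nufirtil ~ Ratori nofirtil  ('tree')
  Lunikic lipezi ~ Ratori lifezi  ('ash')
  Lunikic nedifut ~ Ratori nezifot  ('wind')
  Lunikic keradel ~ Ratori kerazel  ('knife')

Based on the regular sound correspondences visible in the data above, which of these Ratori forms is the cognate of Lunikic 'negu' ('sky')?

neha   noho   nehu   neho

baegut ~ baehot — Lunikic g corresponds to Ratori h between vowels (before a back vowel).
pesmistu ~ pesmisto — Lunikic u corresponds to Ratori o word-finally.
Applying these to Lunikic 'negu':
  negu → nehu   (g→h between vowels (before a back vowel))
  nehu → neho   (u→o word-finally)
So the Ratori cognate is 'neho'.

neho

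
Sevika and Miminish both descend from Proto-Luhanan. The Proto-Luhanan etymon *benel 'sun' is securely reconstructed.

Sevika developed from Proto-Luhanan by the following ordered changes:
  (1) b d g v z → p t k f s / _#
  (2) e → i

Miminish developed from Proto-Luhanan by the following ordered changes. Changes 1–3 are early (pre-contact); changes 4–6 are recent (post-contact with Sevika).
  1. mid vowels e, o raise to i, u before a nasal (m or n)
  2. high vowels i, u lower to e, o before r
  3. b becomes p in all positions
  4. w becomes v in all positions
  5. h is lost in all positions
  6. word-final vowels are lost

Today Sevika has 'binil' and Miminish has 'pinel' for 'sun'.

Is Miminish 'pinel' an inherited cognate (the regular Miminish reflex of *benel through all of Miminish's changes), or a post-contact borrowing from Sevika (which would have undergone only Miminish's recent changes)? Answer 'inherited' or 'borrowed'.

inherited

If inherited, *benel would pass through all of Miminish's changes:
Miminish: *benel > binel > pinel  (by pre-nasal raising, unconditioned shift)
If borrowed from Sevika 'binil' after the early changes, it would undergo only the recent ones:
  rule 4 (unconditioned shift): no change (binil)
  rule 5 (h-loss): no change (binil)
  rule 6 (apocope): no change (binil)
  ⇒ as a loan: binil
Miminish 'pinel' matches the inherited outcome exactly, so it is an inherited cognate, not a loan.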